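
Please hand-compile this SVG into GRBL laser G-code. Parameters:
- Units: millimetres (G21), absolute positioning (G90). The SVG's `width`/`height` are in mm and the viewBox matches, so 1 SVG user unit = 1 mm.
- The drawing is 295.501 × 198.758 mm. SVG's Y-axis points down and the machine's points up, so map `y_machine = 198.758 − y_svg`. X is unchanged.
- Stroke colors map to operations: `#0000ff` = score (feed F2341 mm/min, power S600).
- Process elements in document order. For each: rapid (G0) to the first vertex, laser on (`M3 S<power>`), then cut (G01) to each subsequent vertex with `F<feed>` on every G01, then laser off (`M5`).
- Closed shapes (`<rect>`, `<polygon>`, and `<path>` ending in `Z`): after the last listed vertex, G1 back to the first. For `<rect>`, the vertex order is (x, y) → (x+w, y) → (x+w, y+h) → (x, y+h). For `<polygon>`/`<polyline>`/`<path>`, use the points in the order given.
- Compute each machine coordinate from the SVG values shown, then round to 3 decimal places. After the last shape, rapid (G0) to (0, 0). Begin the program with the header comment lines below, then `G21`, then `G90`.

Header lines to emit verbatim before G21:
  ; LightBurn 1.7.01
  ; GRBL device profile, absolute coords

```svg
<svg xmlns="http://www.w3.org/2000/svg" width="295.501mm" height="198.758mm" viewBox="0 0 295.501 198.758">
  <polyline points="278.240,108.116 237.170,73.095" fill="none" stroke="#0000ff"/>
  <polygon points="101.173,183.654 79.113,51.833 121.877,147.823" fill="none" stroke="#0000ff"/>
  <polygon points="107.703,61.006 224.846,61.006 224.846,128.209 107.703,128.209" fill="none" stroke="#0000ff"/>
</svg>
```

1 u = 1 mm; y_m = 198.758 − y.

[1] `<polyline>` line segment, #0000ff→score S600 F2341: (278.240,90.642) → (237.170,125.663)

[2] `<polygon>` closed polygon, #0000ff→score S600 F2341: (101.173,15.104) → (79.113,146.925) → (121.877,50.935) → (101.173,15.104) (closed)

[3] `<polygon>` rectangle, #0000ff→score S600 F2341: (107.703,137.752) → (224.846,137.752) → (224.846,70.549) → (107.703,70.549) → (107.703,137.752) (closed)

; LightBurn 1.7.01
; GRBL device profile, absolute coords
G21
G90
G0 X278.240 Y90.642
M3 S600
G01 X237.170 Y125.663 F2341
M5
G0 X101.173 Y15.104
M3 S600
G01 X79.113 Y146.925 F2341
G01 X121.877 Y50.935 F2341
G01 X101.173 Y15.104 F2341
M5
G0 X107.703 Y137.752
M3 S600
G01 X224.846 Y137.752 F2341
G01 X224.846 Y70.549 F2341
G01 X107.703 Y70.549 F2341
G01 X107.703 Y137.752 F2341
M5
G0 X0.000 Y0.000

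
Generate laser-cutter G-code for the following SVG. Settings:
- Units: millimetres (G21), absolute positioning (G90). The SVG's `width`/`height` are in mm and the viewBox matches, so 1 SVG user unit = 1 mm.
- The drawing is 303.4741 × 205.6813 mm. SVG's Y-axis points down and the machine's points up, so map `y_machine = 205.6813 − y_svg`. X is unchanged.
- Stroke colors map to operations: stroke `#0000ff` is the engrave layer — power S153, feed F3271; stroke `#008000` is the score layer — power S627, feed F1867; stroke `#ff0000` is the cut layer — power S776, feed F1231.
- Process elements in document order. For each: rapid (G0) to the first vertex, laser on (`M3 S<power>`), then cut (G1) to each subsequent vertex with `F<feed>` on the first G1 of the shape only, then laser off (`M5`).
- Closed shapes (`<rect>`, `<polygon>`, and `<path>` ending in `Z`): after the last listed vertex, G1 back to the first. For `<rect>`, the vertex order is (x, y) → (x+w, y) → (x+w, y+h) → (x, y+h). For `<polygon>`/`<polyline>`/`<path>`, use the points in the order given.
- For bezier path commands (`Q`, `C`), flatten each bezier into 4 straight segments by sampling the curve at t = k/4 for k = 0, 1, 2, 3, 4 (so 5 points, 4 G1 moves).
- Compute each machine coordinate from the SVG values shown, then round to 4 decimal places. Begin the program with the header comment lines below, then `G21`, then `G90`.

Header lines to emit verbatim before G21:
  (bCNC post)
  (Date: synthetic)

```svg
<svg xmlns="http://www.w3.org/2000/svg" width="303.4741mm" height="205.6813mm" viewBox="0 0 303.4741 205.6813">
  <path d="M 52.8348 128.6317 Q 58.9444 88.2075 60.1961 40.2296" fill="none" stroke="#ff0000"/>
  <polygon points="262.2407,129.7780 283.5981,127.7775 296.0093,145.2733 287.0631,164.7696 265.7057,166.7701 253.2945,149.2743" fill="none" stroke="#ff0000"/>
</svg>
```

(bCNC post)
(Date: synthetic)
G21
G90
G0 X52.8348 Y77.0496
M3 S776
G1 X55.5860 Y97.7338 F1231
G1 X57.7299 Y119.3622
G1 X59.2666 Y141.9349
G1 X60.1961 Y165.4517
M5
G0 X262.2407 Y75.9033
M3 S776
G1 X283.5981 Y77.9038 F1231
G1 X296.0093 Y60.4080
G1 X287.0631 Y40.9117
G1 X265.7057 Y38.9112
G1 X253.2945 Y56.4070
G1 X262.2407 Y75.9033
M5

Since the viewBox matches the mm dimensions, user units are millimetres directly. The only transform is the Y-flip y_m = 205.6813 − y_svg.

Shape 1 is a quadratic bezier drawn with `<path>`. Its stroke #ff0000 means cut at S776, F1231. After flipping Y the toolpath is (52.8348,77.0496) → (55.5860,97.7338) → (57.7299,119.3622) → (59.2666,141.9349) → (60.1961,165.4517).

Shape 2 is a regular polygon drawn with `<polygon>`. Its stroke #ff0000 means cut at S776, F1231. After flipping Y the toolpath is (262.2407,75.9033) → (283.5981,77.9038) → (296.0093,60.4080) → (287.0631,40.9117) → (265.7057,38.9112) → (253.2945,56.4070) → (262.2407,75.9033), returning to the start.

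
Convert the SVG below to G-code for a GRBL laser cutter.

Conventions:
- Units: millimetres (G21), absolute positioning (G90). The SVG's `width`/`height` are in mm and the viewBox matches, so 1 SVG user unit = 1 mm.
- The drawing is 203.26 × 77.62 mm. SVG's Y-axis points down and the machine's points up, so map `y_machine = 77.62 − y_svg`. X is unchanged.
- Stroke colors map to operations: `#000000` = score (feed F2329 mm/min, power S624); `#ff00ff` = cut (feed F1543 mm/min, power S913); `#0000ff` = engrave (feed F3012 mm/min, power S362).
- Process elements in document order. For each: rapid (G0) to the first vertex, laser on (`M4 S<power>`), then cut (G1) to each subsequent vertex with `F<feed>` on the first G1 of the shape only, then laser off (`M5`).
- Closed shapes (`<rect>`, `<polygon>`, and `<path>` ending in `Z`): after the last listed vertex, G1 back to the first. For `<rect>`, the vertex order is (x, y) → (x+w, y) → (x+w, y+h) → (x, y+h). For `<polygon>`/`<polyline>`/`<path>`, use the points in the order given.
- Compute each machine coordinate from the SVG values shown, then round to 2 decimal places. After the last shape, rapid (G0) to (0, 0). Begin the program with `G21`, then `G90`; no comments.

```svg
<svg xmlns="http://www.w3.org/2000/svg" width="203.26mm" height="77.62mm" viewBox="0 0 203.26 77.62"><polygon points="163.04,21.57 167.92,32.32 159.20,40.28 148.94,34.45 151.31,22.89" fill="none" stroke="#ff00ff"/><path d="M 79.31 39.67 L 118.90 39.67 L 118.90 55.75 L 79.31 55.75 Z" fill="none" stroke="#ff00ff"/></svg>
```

viewBox `0 0 203.26 77.62` with mm width/height → 1 unit = 1 mm. Flip: y_m = 77.62 − y_svg.

**Shape 1** — `<polygon>` regular polygon, stroke `#ff00ff` → cut (S913, F1543). Machine vertices: (163.04,56.05) → (167.92,45.30) → (159.20,37.34) → (148.94,43.17) → (151.31,54.73) → (163.04,56.05). Closed: final G1 returns to the first vertex.

**Shape 2** — `<path>` rectangle, stroke `#ff00ff` → cut (S913, F1543). Machine vertices: (79.31,37.95) → (118.90,37.95) → (118.90,21.87) → (79.31,21.87) → (79.31,37.95). Closed: final G1 returns to the first vertex.

G21
G90
G0 X163.04 Y56.05
M4 S913
G1 X167.92 Y45.30 F1543
G1 X159.20 Y37.34
G1 X148.94 Y43.17
G1 X151.31 Y54.73
G1 X163.04 Y56.05
M5
G0 X79.31 Y37.95
M4 S913
G1 X118.90 Y37.95 F1543
G1 X118.90 Y21.87
G1 X79.31 Y21.87
G1 X79.31 Y37.95
M5
G0 X0.00 Y0.00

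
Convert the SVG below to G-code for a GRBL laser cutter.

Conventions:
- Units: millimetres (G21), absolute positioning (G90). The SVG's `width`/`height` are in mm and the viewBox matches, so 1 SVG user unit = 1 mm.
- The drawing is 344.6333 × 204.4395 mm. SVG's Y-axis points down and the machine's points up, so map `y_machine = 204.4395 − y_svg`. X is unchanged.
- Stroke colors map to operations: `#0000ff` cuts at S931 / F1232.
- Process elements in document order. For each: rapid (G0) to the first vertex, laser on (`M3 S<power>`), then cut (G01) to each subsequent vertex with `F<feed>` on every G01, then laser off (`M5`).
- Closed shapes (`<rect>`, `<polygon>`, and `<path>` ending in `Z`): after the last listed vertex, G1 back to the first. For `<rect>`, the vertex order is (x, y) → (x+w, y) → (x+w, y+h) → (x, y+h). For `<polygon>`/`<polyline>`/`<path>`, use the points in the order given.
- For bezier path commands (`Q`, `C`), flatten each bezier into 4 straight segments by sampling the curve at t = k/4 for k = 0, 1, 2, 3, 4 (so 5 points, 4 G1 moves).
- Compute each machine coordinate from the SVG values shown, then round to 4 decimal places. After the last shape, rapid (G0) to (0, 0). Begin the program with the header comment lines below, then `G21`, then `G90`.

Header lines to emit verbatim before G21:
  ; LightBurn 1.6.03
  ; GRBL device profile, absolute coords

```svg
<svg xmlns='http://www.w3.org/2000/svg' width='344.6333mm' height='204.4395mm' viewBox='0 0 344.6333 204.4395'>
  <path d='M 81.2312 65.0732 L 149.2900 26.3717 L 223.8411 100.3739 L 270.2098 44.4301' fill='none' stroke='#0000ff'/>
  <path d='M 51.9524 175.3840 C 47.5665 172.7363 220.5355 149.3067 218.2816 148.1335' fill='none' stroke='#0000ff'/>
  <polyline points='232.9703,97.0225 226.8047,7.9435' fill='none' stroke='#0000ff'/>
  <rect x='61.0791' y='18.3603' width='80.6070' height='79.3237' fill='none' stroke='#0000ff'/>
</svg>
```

; LightBurn 1.6.03
; GRBL device profile, absolute coords
G21
G90
G0 X81.2312 Y139.3663
M3 S931
G01 X149.2900 Y178.0678 F1232
G01 X223.8411 Y104.0656 F1232
G01 X270.2098 Y160.0094 F1232
M5
G0 X51.9524 Y29.0555
M3 S931
G01 X76.4080 Y34.2654 F1232
G01 X134.3175 Y43.2337 F1232
G01 X192.6268 Y51.9255 F1232
G01 X218.2816 Y56.3060 F1232
M5
G0 X232.9703 Y107.4170
M3 S931
G01 X226.8047 Y196.4960 F1232
M5
G0 X61.0791 Y186.0792
M3 S931
G01 X141.6861 Y186.0792 F1232
G01 X141.6861 Y106.7555 F1232
G01 X61.0791 Y106.7555 F1232
G01 X61.0791 Y186.0792 F1232
M5
G0 X0.0000 Y0.0000

1 u = 1 mm; y_m = 204.4395 − y.

[1] `<path>` open polyline, #0000ff→cut S931 F1232: (81.2312,139.3663) → (149.2900,178.0678) → (223.8411,104.0656) → (270.2098,160.0094)

[2] `<path>` cubic bezier, #0000ff→cut S931 F1232: (51.9524,29.0555) → (76.4080,34.2654) → (134.3175,43.2337) → (192.6268,51.9255) → (218.2816,56.3060)

[3] `<polyline>` line segment, #0000ff→cut S931 F1232: (232.9703,107.4170) → (226.8047,196.4960)

[4] `<rect>` rectangle, #0000ff→cut S931 F1232: (61.0791,186.0792) → (141.6861,186.0792) → (141.6861,106.7555) → (61.0791,106.7555) → (61.0791,186.0792) (closed)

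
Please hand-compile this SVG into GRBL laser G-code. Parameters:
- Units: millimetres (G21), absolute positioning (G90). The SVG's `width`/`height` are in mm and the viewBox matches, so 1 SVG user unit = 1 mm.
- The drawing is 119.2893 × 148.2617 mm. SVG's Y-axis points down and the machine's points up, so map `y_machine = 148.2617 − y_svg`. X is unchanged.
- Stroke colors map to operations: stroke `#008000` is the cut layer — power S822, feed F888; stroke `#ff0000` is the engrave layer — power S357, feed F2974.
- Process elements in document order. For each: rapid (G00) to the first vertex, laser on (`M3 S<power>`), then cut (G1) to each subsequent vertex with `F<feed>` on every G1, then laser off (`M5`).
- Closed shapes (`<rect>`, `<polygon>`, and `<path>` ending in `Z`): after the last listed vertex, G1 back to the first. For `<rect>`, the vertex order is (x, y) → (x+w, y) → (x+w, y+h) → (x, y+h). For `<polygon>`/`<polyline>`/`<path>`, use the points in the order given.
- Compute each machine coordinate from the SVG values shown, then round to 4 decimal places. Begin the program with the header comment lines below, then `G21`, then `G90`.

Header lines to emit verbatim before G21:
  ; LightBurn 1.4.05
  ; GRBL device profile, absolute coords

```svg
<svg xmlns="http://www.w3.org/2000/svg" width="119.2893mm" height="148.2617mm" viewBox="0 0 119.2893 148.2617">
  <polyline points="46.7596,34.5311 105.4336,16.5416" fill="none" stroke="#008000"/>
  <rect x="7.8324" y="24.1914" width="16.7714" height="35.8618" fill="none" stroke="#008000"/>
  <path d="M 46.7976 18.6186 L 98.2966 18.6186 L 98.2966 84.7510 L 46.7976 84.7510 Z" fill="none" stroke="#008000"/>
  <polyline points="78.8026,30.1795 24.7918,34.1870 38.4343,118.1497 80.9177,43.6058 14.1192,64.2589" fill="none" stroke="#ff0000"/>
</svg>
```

Since the viewBox matches the mm dimensions, user units are millimetres directly. The only transform is the Y-flip y_m = 148.2617 − y_svg.

Shape 1 is a line segment drawn with `<polyline>`. Its stroke #008000 means cut at S822, F888. After flipping Y the toolpath is (46.7596,113.7306) → (105.4336,131.7201).

Shape 2 is a rectangle drawn with `<rect>`. Its stroke #008000 means cut at S822, F888. After flipping Y the toolpath is (7.8324,124.0703) → (24.6038,124.0703) → (24.6038,88.2085) → (7.8324,88.2085) → (7.8324,124.0703), returning to the start.

Shape 3 is a rectangle drawn with `<path>`. Its stroke #008000 means cut at S822, F888. After flipping Y the toolpath is (46.7976,129.6431) → (98.2966,129.6431) → (98.2966,63.5107) → (46.7976,63.5107) → (46.7976,129.6431), returning to the start.

Shape 4 is a open polyline drawn with `<polyline>`. Its stroke #ff0000 means engrave at S357, F2974. After flipping Y the toolpath is (78.8026,118.0822) → (24.7918,114.0747) → (38.4343,30.1120) → (80.9177,104.6559) → (14.1192,84.0028).

; LightBurn 1.4.05
; GRBL device profile, absolute coords
G21
G90
G00 X46.7596 Y113.7306
M3 S822
G1 X105.4336 Y131.7201 F888
M5
G00 X7.8324 Y124.0703
M3 S822
G1 X24.6038 Y124.0703 F888
G1 X24.6038 Y88.2085 F888
G1 X7.8324 Y88.2085 F888
G1 X7.8324 Y124.0703 F888
M5
G00 X46.7976 Y129.6431
M3 S822
G1 X98.2966 Y129.6431 F888
G1 X98.2966 Y63.5107 F888
G1 X46.7976 Y63.5107 F888
G1 X46.7976 Y129.6431 F888
M5
G00 X78.8026 Y118.0822
M3 S357
G1 X24.7918 Y114.0747 F2974
G1 X38.4343 Y30.1120 F2974
G1 X80.9177 Y104.6559 F2974
G1 X14.1192 Y84.0028 F2974
M5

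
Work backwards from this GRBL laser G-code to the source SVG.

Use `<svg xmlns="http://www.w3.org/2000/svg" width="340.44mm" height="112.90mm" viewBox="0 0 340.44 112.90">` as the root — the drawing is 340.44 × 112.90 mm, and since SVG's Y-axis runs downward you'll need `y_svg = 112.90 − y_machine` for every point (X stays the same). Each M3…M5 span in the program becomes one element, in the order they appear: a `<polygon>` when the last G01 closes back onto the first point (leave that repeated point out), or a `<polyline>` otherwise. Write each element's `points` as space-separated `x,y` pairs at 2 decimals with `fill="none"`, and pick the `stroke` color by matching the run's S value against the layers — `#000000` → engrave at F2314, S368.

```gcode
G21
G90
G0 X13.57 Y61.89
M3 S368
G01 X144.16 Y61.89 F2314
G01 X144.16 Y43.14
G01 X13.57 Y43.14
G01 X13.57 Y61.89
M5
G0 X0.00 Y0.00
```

y_svg = 112.90 − y_m. Every run uses S368, so all elements get stroke `#000000` (engrave).

[1] closed run; points: 13.57,51.01 144.16,51.01 144.16,69.76 13.57,69.76

<svg xmlns="http://www.w3.org/2000/svg" width="340.44mm" height="112.90mm" viewBox="0 0 340.44 112.90">
  <polygon points="13.57,51.01 144.16,51.01 144.16,69.76 13.57,69.76" fill="none" stroke="#000000"/>
</svg>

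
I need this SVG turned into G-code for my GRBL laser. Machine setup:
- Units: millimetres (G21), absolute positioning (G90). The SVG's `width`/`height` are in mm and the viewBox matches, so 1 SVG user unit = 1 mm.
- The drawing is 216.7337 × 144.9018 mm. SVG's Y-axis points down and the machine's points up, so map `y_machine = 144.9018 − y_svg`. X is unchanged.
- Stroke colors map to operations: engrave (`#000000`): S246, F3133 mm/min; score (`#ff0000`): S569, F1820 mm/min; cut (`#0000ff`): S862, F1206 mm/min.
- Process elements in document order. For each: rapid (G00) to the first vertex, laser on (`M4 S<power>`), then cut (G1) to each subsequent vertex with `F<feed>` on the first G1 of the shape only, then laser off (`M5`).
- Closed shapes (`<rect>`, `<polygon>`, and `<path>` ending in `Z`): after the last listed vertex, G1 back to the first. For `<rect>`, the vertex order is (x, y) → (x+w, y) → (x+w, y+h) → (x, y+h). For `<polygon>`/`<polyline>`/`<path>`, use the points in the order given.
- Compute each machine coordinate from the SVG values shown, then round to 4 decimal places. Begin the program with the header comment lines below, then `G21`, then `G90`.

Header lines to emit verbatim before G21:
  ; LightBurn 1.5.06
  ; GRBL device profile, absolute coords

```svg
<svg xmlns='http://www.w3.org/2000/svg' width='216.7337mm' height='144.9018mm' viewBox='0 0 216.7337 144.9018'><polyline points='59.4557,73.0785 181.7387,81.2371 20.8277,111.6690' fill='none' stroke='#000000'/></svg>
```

; LightBurn 1.5.06
; GRBL device profile, absolute coords
G21
G90
G00 X59.4557 Y71.8233
M4 S246
G1 X181.7387 Y63.6647 F3133
G1 X20.8277 Y33.2328
M5

Since the viewBox matches the mm dimensions, user units are millimetres directly. The only transform is the Y-flip y_m = 144.9018 − y_svg.

Shape 1 is a open polyline drawn with `<polyline>`. Its stroke #000000 means engrave at S246, F3133. After flipping Y the toolpath is (59.4557,71.8233) → (181.7387,63.6647) → (20.8277,33.2328).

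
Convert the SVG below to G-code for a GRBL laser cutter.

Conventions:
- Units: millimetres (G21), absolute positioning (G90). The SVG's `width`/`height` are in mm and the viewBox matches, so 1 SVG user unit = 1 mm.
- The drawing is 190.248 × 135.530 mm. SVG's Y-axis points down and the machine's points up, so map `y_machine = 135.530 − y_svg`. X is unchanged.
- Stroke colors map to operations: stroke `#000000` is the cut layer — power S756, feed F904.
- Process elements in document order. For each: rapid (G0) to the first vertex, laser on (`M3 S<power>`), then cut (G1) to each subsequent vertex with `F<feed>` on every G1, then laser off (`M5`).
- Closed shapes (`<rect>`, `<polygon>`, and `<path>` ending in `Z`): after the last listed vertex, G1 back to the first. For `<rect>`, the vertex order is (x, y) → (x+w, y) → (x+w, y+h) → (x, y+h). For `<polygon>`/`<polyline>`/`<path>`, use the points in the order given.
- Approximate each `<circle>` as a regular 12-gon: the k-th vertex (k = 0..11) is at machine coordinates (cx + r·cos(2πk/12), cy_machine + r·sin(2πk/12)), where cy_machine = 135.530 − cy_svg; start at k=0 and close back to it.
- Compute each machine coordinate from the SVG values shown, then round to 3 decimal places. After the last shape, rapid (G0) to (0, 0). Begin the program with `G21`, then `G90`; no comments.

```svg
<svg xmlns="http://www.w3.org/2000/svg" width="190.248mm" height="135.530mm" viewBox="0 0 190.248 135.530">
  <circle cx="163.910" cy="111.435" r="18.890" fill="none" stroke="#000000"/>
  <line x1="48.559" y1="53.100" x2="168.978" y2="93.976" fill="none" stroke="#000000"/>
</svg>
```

G21
G90
G0 X182.800 Y24.095
M3 S756
G1 X180.269 Y33.540 F904
G1 X173.355 Y40.454 F904
G1 X163.910 Y42.985 F904
G1 X154.465 Y40.454 F904
G1 X147.551 Y33.540 F904
G1 X145.020 Y24.095 F904
G1 X147.551 Y14.650 F904
G1 X154.465 Y7.736 F904
G1 X163.910 Y5.205 F904
G1 X173.355 Y7.736 F904
G1 X180.269 Y14.650 F904
G1 X182.800 Y24.095 F904
M5
G0 X48.559 Y82.430
M3 S756
G1 X168.978 Y41.554 F904
M5
G0 X0.000 Y0.000

1 u = 1 mm; y_m = 135.530 − y.

[1] `<circle>` circle, #000000→cut S756 F904: (182.800,24.095) → (180.269,33.540) → (173.355,40.454) → (163.910,42.985) → (154.465,40.454) → (147.551,33.540) → (145.020,24.095) → (147.551,14.650) → (154.465,7.736) → (163.910,5.205) → (173.355,7.736) → (180.269,14.650) → (182.800,24.095) (closed)

[2] `<line>` line segment, #000000→cut S756 F904: (48.559,82.430) → (168.978,41.554)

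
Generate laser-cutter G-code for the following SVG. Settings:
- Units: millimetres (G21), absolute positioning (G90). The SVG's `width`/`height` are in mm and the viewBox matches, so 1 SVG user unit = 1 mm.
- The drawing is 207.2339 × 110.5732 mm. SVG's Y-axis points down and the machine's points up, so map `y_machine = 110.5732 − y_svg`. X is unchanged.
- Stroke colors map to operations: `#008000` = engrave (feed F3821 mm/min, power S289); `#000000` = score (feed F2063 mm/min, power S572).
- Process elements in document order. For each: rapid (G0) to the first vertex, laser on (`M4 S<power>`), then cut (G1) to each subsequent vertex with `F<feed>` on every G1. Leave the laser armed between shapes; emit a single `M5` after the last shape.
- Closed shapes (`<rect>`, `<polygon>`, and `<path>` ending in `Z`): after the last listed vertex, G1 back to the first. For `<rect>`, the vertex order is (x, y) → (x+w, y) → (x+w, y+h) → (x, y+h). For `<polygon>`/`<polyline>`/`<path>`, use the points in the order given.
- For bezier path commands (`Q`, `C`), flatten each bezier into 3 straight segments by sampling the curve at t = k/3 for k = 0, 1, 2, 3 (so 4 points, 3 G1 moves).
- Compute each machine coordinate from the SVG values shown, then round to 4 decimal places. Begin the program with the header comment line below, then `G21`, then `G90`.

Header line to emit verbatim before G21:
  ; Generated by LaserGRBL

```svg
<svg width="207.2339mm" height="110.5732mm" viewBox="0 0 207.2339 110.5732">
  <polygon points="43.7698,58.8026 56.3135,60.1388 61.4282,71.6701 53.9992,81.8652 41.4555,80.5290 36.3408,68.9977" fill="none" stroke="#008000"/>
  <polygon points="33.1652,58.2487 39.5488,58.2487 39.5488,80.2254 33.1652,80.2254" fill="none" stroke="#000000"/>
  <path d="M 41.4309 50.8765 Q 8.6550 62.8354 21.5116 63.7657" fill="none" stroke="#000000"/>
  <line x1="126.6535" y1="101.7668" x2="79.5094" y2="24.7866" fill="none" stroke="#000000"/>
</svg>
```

Since the viewBox matches the mm dimensions, user units are millimetres directly. The only transform is the Y-flip y_m = 110.5732 − y_svg.

Shape 1 is a regular polygon drawn with `<polygon>`. Its stroke #008000 means engrave at S289, F3821. After flipping Y the toolpath is (43.7698,51.7706) → (56.3135,50.4344) → (61.4282,38.9031) → (53.9992,28.7080) → (41.4555,30.0442) → (36.3408,41.5755) → (43.7698,51.7706), returning to the start.

Shape 2 is a rectangle drawn with `<polygon>`. Its stroke #000000 means score at S572, F2063. After flipping Y the toolpath is (33.1652,52.3245) → (39.5488,52.3245) → (39.5488,30.3478) → (33.1652,30.3478) → (33.1652,52.3245), returning to the start.

Shape 3 is a quadratic bezier drawn with `<path>`. Its stroke #000000 means score at S572, F2063. After flipping Y the toolpath is (41.4309,59.6967) → (24.6506,52.9495) → (18.0108,48.6531) → (21.5116,46.8075).

Shape 4 is a line segment drawn with `<line>`. Its stroke #000000 means score at S572, F2063. After flipping Y the toolpath is (126.6535,8.8064) → (79.5094,85.7866).

; Generated by LaserGRBL
G21
G90
G0 X43.7698 Y51.7706
M4 S289
G1 X56.3135 Y50.4344 F3821
G1 X61.4282 Y38.9031 F3821
G1 X53.9992 Y28.7080 F3821
G1 X41.4555 Y30.0442 F3821
G1 X36.3408 Y41.5755 F3821
G1 X43.7698 Y51.7706 F3821
G0 X33.1652 Y52.3245
M4 S572
G1 X39.5488 Y52.3245 F2063
G1 X39.5488 Y30.3478 F2063
G1 X33.1652 Y30.3478 F2063
G1 X33.1652 Y52.3245 F2063
G0 X41.4309 Y59.6967
M4 S572
G1 X24.6506 Y52.9495 F2063
G1 X18.0108 Y48.6531 F2063
G1 X21.5116 Y46.8075 F2063
G0 X126.6535 Y8.8064
M4 S572
G1 X79.5094 Y85.7866 F2063
M5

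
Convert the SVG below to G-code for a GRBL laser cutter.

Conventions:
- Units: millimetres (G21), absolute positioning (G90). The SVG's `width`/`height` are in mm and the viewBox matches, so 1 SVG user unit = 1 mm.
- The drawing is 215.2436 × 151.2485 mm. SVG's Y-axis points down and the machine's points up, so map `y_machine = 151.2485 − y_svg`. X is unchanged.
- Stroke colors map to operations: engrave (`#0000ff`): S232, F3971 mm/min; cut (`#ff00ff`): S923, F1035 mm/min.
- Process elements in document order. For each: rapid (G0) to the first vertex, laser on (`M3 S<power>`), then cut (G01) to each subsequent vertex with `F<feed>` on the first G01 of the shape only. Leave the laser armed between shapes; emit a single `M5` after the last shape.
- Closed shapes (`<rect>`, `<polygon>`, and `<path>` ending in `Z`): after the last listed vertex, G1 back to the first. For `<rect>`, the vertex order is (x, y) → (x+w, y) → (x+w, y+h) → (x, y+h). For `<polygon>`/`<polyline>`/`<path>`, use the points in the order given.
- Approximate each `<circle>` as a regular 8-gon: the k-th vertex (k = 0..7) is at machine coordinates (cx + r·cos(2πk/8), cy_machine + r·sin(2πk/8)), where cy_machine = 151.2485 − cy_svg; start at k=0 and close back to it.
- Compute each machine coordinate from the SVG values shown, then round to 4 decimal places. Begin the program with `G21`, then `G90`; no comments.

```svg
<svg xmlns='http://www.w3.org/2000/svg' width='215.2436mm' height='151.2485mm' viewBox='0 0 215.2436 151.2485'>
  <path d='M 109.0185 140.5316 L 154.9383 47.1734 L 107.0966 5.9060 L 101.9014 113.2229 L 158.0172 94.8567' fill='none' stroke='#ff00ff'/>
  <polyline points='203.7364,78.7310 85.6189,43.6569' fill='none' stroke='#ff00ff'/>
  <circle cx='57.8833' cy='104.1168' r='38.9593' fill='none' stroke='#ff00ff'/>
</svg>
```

1 u = 1 mm; y_m = 151.2485 − y.

[1] `<path>` open polyline, #ff00ff→cut S923 F1035: (109.0185,10.7169) → (154.9383,104.0751) → (107.0966,145.3425) → (101.9014,38.0256) → (158.0172,56.3918)

[2] `<polyline>` line segment, #ff00ff→cut S923 F1035: (203.7364,72.5175) → (85.6189,107.5916)

[3] `<circle>` circle, #ff00ff→cut S923 F1035: (96.8426,47.1317) → (85.4317,74.6801) → (57.8833,86.0910) → (30.3349,74.6801) → (18.9240,47.1317) → (30.3349,19.5833) → (57.8833,8.1724) → (85.4317,19.5833) → (96.8426,47.1317) (closed)

G21
G90
G0 X109.0185 Y10.7169
M3 S923
G01 X154.9383 Y104.0751 F1035
G01 X107.0966 Y145.3425
G01 X101.9014 Y38.0256
G01 X158.0172 Y56.3918
G0 X203.7364 Y72.5175
M3 S923
G01 X85.6189 Y107.5916 F1035
G0 X96.8426 Y47.1317
M3 S923
G01 X85.4317 Y74.6801 F1035
G01 X57.8833 Y86.0910
G01 X30.3349 Y74.6801
G01 X18.9240 Y47.1317
G01 X30.3349 Y19.5833
G01 X57.8833 Y8.1724
G01 X85.4317 Y19.5833
G01 X96.8426 Y47.1317
M5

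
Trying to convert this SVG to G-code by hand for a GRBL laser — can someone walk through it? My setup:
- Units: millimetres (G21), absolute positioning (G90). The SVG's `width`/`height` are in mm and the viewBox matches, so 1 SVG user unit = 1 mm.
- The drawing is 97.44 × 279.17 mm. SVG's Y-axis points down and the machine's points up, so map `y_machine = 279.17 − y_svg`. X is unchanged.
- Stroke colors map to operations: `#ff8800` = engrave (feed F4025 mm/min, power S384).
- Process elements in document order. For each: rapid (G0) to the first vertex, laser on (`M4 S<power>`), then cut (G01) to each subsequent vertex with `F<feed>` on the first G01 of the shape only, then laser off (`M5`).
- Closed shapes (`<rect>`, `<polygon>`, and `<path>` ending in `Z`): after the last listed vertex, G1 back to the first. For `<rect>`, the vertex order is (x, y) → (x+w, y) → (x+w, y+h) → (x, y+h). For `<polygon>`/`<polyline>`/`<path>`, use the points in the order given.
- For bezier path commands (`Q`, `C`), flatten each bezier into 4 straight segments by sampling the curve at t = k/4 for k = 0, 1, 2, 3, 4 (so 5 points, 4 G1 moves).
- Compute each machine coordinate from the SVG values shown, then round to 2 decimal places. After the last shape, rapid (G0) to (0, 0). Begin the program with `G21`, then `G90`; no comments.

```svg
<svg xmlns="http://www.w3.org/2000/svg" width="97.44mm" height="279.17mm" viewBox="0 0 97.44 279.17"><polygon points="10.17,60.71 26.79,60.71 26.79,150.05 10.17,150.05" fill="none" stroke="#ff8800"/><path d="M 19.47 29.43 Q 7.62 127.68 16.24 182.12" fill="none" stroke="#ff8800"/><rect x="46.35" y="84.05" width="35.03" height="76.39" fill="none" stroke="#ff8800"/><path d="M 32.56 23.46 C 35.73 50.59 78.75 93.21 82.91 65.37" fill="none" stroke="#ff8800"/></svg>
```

viewBox `0 0 97.44 279.17` with mm width/height → 1 unit = 1 mm. Flip: y_m = 279.17 − y_svg.

**Shape 1** — `<polygon>` rectangle, stroke `#ff8800` → engrave (S384, F4025). Machine vertices: (10.17,218.46) → (26.79,218.46) → (26.79,129.12) → (10.17,129.12) → (10.17,218.46). Closed: final G1 returns to the first vertex.

**Shape 2** — `<path>` quadratic bezier, stroke `#ff8800` → engrave (S384, F4025). Control points (SVG): P0=(19.47,29.43), P1=(7.62,127.68), P2=(16.24,182.12); sampled at t=k/4. Machine vertices: (19.47,249.74) → (14.82,203.35) → (12.74,162.44) → (13.21,127.01) → (16.24,97.05). Open path.

**Shape 3** — `<rect>` rectangle, stroke `#ff8800` → engrave (S384, F4025). Machine vertices: (46.35,195.12) → (81.38,195.12) → (81.38,118.73) → (46.35,118.73) → (46.35,195.12). Closed: final G1 returns to the first vertex.

**Shape 4** — `<path>` cubic bezier, stroke `#ff8800` → engrave (S384, F4025). Control points (SVG): P0=(32.56,23.46), P1=(35.73,50.59), P2=(78.75,93.21), P3=(82.91,65.37); sampled at t=k/4. Machine vertices: (32.56,255.71) → (41.18,233.80) → (57.36,214.14) → (73.73,204.79) → (82.91,213.80). Open path.

G21
G90
G0 X10.17 Y218.46
M4 S384
G01 X26.79 Y218.46 F4025
G01 X26.79 Y129.12
G01 X10.17 Y129.12
G01 X10.17 Y218.46
M5
G0 X19.47 Y249.74
M4 S384
G01 X14.82 Y203.35 F4025
G01 X12.74 Y162.44
G01 X13.21 Y127.01
G01 X16.24 Y97.05
M5
G0 X46.35 Y195.12
M4 S384
G01 X81.38 Y195.12 F4025
G01 X81.38 Y118.73
G01 X46.35 Y118.73
G01 X46.35 Y195.12
M5
G0 X32.56 Y255.71
M4 S384
G01 X41.18 Y233.80 F4025
G01 X57.36 Y214.14
G01 X73.73 Y204.79
G01 X82.91 Y213.80
M5
G0 X0.00 Y0.00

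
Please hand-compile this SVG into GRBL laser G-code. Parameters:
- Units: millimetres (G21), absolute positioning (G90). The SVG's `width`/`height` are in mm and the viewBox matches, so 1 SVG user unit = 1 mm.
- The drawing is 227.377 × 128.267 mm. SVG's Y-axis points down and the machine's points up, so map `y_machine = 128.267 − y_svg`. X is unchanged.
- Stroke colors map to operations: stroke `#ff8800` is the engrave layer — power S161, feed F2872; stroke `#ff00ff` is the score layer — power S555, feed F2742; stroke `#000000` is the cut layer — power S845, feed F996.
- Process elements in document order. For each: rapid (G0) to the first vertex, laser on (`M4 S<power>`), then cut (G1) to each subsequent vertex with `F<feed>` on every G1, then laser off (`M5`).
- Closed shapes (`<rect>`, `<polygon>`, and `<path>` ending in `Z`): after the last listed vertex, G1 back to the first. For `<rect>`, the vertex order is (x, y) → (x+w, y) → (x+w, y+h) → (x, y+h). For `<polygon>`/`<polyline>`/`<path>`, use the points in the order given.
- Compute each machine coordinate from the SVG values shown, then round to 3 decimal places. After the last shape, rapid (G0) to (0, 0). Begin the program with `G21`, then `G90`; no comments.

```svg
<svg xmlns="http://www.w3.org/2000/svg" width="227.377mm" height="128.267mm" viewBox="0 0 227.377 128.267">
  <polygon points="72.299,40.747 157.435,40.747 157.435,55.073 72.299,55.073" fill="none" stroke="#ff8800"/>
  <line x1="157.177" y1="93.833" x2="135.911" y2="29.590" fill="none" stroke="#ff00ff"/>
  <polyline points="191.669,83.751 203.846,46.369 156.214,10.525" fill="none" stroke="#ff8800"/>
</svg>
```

Since the viewBox matches the mm dimensions, user units are millimetres directly. The only transform is the Y-flip y_m = 128.267 − y_svg.

Shape 1 is a rectangle drawn with `<polygon>`. Its stroke #ff8800 means engrave at S161, F2872. After flipping Y the toolpath is (72.299,87.520) → (157.435,87.520) → (157.435,73.194) → (72.299,73.194) → (72.299,87.520), returning to the start.

Shape 2 is a line segment drawn with `<line>`. Its stroke #ff00ff means score at S555, F2742. After flipping Y the toolpath is (157.177,34.434) → (135.911,98.677).

Shape 3 is a open polyline drawn with `<polyline>`. Its stroke #ff8800 means engrave at S161, F2872. After flipping Y the toolpath is (191.669,44.516) → (203.846,81.898) → (156.214,117.742).

G21
G90
G0 X72.299 Y87.520
M4 S161
G1 X157.435 Y87.520 F2872
G1 X157.435 Y73.194 F2872
G1 X72.299 Y73.194 F2872
G1 X72.299 Y87.520 F2872
M5
G0 X157.177 Y34.434
M4 S555
G1 X135.911 Y98.677 F2742
M5
G0 X191.669 Y44.516
M4 S161
G1 X203.846 Y81.898 F2872
G1 X156.214 Y117.742 F2872
M5
G0 X0.000 Y0.000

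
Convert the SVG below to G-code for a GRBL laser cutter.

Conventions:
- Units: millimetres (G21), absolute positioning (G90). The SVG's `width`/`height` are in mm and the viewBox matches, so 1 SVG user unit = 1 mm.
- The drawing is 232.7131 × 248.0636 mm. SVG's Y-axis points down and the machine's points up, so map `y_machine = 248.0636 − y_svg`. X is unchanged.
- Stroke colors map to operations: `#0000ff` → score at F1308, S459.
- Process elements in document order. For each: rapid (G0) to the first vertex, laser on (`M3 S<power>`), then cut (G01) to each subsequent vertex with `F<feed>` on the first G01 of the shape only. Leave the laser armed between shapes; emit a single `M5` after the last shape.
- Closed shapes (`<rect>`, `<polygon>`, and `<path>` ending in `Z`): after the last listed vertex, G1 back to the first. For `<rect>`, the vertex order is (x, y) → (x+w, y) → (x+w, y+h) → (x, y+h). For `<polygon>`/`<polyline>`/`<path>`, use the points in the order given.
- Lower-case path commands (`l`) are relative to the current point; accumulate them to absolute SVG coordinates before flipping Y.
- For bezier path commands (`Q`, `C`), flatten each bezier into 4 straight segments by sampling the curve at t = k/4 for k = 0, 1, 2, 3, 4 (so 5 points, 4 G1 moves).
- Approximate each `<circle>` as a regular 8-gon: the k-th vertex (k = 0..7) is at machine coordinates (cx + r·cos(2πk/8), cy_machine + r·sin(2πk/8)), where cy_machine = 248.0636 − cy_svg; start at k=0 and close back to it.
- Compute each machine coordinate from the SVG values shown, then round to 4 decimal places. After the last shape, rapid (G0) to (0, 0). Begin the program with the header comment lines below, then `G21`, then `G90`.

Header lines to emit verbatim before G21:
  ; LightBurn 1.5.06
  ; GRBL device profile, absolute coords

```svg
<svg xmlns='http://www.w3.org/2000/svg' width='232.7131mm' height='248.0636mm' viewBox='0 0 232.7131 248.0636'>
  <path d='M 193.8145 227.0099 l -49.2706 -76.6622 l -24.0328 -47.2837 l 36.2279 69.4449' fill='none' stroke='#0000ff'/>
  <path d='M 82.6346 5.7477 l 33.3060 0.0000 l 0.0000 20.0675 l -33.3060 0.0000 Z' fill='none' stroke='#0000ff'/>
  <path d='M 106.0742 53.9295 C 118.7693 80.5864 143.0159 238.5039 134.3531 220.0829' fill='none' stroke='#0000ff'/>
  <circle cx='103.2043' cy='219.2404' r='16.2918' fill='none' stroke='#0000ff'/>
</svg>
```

viewBox `0 0 232.7131 248.0636` with mm width/height → 1 unit = 1 mm. Flip: y_m = 248.0636 − y_svg.

**Shape 1** — `<path>` open polyline, stroke `#0000ff` → score (S459, F1308). Machine vertices: (193.8145,21.0537) → (144.5439,97.7159) → (120.5111,144.9996) → (156.7390,75.5547). Open path.

**Shape 2** — `<path>` rectangle, stroke `#0000ff` → score (S459, F1308). Machine vertices: (82.6346,242.3159) → (115.9406,242.3159) → (115.9406,222.2484) → (82.6346,222.2484) → (82.6346,242.3159). Closed: final G1 returns to the first vertex.

**Shape 3** — `<path>` cubic bezier, stroke `#0000ff` → score (S459, F1308). Control points (SVG): P0=(106.0742,53.9295), P1=(118.7693,80.5864), P2=(143.0159,238.5039), P3=(134.3531,220.0829); sampled at t=k/4. Machine vertices: (106.0742,194.1341) → (117.0667,154.3363) → (128.2229,94.1532) → (135.3744,42.4222) → (134.3531,27.9807). Open path.

**Shape 4** — `<circle>` circle, stroke `#0000ff` → score (S459, F1308). Machine vertices: (119.4961,28.8232) → (114.7243,40.3432) → (103.2043,45.1150) → (91.6843,40.3432) → (86.9125,28.8232) → (91.6843,17.3032) → (103.2043,12.5314) → (114.7243,17.3032) → (119.4961,28.8232). Closed: final G1 returns to the first vertex.

; LightBurn 1.5.06
; GRBL device profile, absolute coords
G21
G90
G0 X193.8145 Y21.0537
M3 S459
G01 X144.5439 Y97.7159 F1308
G01 X120.5111 Y144.9996
G01 X156.7390 Y75.5547
G0 X82.6346 Y242.3159
M3 S459
G01 X115.9406 Y242.3159 F1308
G01 X115.9406 Y222.2484
G01 X82.6346 Y222.2484
G01 X82.6346 Y242.3159
G0 X106.0742 Y194.1341
M3 S459
G01 X117.0667 Y154.3363 F1308
G01 X128.2229 Y94.1532
G01 X135.3744 Y42.4222
G01 X134.3531 Y27.9807
G0 X119.4961 Y28.8232
M3 S459
G01 X114.7243 Y40.3432 F1308
G01 X103.2043 Y45.1150
G01 X91.6843 Y40.3432
G01 X86.9125 Y28.8232
G01 X91.6843 Y17.3032
G01 X103.2043 Y12.5314
G01 X114.7243 Y17.3032
G01 X119.4961 Y28.8232
M5
G0 X0.0000 Y0.0000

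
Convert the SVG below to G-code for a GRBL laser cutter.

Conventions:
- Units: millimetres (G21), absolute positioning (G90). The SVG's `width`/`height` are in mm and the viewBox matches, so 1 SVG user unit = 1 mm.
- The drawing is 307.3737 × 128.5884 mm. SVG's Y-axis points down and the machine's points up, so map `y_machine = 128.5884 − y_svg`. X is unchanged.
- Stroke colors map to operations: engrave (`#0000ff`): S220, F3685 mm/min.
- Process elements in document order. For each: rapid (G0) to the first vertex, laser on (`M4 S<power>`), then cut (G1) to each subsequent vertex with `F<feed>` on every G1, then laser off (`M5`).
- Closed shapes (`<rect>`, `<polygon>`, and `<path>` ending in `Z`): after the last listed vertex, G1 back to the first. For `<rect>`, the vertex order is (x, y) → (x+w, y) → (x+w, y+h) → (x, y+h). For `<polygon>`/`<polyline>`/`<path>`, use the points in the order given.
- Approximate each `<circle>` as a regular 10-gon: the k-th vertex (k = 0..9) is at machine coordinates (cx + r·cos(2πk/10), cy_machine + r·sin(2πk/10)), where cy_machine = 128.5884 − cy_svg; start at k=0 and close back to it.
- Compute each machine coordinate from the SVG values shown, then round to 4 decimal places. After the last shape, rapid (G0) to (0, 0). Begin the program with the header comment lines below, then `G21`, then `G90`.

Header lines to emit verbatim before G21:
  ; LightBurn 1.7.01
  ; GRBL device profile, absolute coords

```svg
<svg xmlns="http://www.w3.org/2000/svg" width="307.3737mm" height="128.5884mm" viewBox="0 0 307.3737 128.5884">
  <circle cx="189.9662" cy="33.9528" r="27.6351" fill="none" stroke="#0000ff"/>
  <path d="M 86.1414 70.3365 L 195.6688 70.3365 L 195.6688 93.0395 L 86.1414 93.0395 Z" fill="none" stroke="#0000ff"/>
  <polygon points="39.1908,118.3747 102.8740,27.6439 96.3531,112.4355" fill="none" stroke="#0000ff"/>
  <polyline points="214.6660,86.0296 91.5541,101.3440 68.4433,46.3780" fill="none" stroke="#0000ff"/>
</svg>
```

Since the viewBox matches the mm dimensions, user units are millimetres directly. The only transform is the Y-flip y_m = 128.5884 − y_svg.

Shape 1 is a circle drawn with `<circle>`. Its stroke #0000ff means engrave at S220, F3685. After flipping Y the toolpath is (217.6013,94.6356) → (212.3235,110.8791) → (198.5059,120.9181) → (181.4265,120.9181) → (167.6089,110.8791) → (162.3311,94.6356) → (167.6089,78.3921) → (181.4265,68.3531) → (198.5059,68.3531) → (212.3235,78.3921) → (217.6013,94.6356), returning to the start.

Shape 2 is a rectangle drawn with `<path>`. Its stroke #0000ff means engrave at S220, F3685. After flipping Y the toolpath is (86.1414,58.2519) → (195.6688,58.2519) → (195.6688,35.5489) → (86.1414,35.5489) → (86.1414,58.2519), returning to the start.

Shape 3 is a closed polygon drawn with `<polygon>`. Its stroke #0000ff means engrave at S220, F3685. After flipping Y the toolpath is (39.1908,10.2137) → (102.8740,100.9445) → (96.3531,16.1529) → (39.1908,10.2137), returning to the start.

Shape 4 is a open polyline drawn with `<polyline>`. Its stroke #0000ff means engrave at S220, F3685. After flipping Y the toolpath is (214.6660,42.5588) → (91.5541,27.2444) → (68.4433,82.2104).

; LightBurn 1.7.01
; GRBL device profile, absolute coords
G21
G90
G0 X217.6013 Y94.6356
M4 S220
G1 X212.3235 Y110.8791 F3685
G1 X198.5059 Y120.9181 F3685
G1 X181.4265 Y120.9181 F3685
G1 X167.6089 Y110.8791 F3685
G1 X162.3311 Y94.6356 F3685
G1 X167.6089 Y78.3921 F3685
G1 X181.4265 Y68.3531 F3685
G1 X198.5059 Y68.3531 F3685
G1 X212.3235 Y78.3921 F3685
G1 X217.6013 Y94.6356 F3685
M5
G0 X86.1414 Y58.2519
M4 S220
G1 X195.6688 Y58.2519 F3685
G1 X195.6688 Y35.5489 F3685
G1 X86.1414 Y35.5489 F3685
G1 X86.1414 Y58.2519 F3685
M5
G0 X39.1908 Y10.2137
M4 S220
G1 X102.8740 Y100.9445 F3685
G1 X96.3531 Y16.1529 F3685
G1 X39.1908 Y10.2137 F3685
M5
G0 X214.6660 Y42.5588
M4 S220
G1 X91.5541 Y27.2444 F3685
G1 X68.4433 Y82.2104 F3685
M5
G0 X0.0000 Y0.0000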